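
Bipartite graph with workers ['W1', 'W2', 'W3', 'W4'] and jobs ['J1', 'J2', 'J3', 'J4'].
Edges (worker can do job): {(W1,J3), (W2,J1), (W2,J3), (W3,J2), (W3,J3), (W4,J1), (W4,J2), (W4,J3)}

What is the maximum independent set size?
Maximum independent set = 5

By König's theorem:
- Min vertex cover = Max matching = 3
- Max independent set = Total vertices - Min vertex cover
- Max independent set = 8 - 3 = 5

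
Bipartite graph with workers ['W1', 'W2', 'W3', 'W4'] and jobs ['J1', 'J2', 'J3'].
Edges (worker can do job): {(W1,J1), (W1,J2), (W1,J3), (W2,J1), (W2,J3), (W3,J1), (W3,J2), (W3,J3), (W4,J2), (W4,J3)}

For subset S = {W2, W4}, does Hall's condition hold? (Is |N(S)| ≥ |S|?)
Yes: |N(S)| = 3, |S| = 2

Subset S = {W2, W4}
Neighbors N(S) = {J1, J2, J3}

|N(S)| = 3, |S| = 2
Hall's condition: |N(S)| ≥ |S| is satisfied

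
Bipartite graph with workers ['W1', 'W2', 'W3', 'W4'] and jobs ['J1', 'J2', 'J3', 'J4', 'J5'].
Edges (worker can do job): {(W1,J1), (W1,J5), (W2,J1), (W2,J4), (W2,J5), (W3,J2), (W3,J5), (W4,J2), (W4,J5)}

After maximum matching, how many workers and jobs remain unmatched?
Unmatched: 0 workers, 1 jobs

Maximum matching size: 4
Workers: 4 total, 4 matched, 0 unmatched
Jobs: 5 total, 4 matched, 1 unmatched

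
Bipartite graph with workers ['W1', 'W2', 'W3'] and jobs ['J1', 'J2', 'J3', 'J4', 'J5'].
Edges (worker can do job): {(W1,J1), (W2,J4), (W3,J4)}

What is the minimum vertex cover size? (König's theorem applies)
Minimum vertex cover size = 2

By König's theorem: in bipartite graphs,
min vertex cover = max matching = 2

Maximum matching has size 2, so minimum vertex cover also has size 2.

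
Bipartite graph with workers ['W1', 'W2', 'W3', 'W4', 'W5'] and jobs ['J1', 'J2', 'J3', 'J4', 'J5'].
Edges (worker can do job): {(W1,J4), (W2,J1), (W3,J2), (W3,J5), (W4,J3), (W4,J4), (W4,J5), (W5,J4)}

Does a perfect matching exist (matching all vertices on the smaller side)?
No, maximum matching has size 4 < 5

Maximum matching has size 4, need 5 for perfect matching.
Unmatched workers: ['W1']
Unmatched jobs: ['J2']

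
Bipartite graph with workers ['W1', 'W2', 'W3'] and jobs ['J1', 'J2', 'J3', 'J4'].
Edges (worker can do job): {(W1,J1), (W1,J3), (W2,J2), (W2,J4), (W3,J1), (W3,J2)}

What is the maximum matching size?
Maximum matching size = 3

Maximum matching: {(W1,J3), (W2,J4), (W3,J1)}
Size: 3

This assigns 3 workers to 3 distinct jobs.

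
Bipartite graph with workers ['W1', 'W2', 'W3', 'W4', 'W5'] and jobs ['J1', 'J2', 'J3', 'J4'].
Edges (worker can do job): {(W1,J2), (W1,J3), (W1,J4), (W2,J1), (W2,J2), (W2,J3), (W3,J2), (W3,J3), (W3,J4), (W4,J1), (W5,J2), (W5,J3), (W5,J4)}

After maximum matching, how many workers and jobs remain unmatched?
Unmatched: 1 workers, 0 jobs

Maximum matching size: 4
Workers: 5 total, 4 matched, 1 unmatched
Jobs: 4 total, 4 matched, 0 unmatched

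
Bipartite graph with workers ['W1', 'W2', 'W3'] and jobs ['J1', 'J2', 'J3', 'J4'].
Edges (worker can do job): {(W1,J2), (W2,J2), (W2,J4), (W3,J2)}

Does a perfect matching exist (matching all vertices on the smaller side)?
No, maximum matching has size 2 < 3

Maximum matching has size 2, need 3 for perfect matching.
Unmatched workers: ['W1']
Unmatched jobs: ['J3', 'J1']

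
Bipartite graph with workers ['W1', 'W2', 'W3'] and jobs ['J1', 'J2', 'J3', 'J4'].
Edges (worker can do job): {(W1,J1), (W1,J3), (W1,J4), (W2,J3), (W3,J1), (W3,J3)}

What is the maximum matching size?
Maximum matching size = 3

Maximum matching: {(W1,J4), (W2,J3), (W3,J1)}
Size: 3

This assigns 3 workers to 3 distinct jobs.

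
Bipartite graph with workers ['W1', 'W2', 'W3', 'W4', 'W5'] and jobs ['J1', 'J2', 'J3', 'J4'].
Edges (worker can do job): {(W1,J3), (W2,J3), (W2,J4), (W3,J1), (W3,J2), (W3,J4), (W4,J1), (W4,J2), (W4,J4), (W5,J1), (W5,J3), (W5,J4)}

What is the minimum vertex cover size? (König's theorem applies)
Minimum vertex cover size = 4

By König's theorem: in bipartite graphs,
min vertex cover = max matching = 4

Maximum matching has size 4, so minimum vertex cover also has size 4.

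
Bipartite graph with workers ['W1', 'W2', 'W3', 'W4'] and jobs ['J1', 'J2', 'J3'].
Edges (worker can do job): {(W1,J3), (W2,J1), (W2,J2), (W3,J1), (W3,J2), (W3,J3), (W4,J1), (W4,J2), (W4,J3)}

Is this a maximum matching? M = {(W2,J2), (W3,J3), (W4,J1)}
Yes, size 3 is maximum

Proposed matching has size 3.
Maximum matching size for this graph: 3.

This is a maximum matching.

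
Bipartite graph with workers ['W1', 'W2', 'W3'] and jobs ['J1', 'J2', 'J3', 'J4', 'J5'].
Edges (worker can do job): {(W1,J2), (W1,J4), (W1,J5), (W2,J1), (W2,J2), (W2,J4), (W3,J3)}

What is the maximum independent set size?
Maximum independent set = 5

By König's theorem:
- Min vertex cover = Max matching = 3
- Max independent set = Total vertices - Min vertex cover
- Max independent set = 8 - 3 = 5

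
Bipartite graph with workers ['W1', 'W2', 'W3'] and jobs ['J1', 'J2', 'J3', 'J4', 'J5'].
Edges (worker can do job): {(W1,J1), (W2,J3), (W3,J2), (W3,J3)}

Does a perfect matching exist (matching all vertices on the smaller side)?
Yes, perfect matching exists (size 3)

Perfect matching: {(W1,J1), (W2,J3), (W3,J2)}
All 3 vertices on the smaller side are matched.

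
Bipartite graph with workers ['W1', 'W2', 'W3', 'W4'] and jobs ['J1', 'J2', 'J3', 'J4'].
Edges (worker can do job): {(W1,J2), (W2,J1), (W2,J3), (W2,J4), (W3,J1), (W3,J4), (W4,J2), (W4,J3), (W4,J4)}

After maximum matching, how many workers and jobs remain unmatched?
Unmatched: 0 workers, 0 jobs

Maximum matching size: 4
Workers: 4 total, 4 matched, 0 unmatched
Jobs: 4 total, 4 matched, 0 unmatched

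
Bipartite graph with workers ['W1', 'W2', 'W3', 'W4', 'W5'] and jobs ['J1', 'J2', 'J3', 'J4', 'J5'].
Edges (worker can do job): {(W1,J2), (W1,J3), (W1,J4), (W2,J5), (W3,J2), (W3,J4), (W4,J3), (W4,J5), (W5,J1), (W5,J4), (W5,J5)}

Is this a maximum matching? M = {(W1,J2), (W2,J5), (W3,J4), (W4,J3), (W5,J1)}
Yes, size 5 is maximum

Proposed matching has size 5.
Maximum matching size for this graph: 5.

This is a maximum matching.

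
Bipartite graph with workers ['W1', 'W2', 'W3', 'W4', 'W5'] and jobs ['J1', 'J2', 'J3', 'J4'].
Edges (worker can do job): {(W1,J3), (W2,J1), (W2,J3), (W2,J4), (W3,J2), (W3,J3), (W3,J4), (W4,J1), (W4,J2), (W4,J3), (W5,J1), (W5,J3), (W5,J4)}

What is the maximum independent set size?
Maximum independent set = 5

By König's theorem:
- Min vertex cover = Max matching = 4
- Max independent set = Total vertices - Min vertex cover
- Max independent set = 9 - 4 = 5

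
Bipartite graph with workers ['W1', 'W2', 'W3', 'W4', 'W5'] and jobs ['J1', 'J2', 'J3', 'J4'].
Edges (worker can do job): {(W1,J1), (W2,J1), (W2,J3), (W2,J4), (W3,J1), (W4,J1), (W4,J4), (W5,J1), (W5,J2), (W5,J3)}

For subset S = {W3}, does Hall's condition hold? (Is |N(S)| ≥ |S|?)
Yes: |N(S)| = 1, |S| = 1

Subset S = {W3}
Neighbors N(S) = {J1}

|N(S)| = 1, |S| = 1
Hall's condition: |N(S)| ≥ |S| is satisfied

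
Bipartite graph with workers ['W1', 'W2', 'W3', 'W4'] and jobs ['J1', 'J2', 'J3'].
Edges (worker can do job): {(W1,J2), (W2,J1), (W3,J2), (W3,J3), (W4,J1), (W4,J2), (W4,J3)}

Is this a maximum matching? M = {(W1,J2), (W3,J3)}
No, size 2 is not maximum

Proposed matching has size 2.
Maximum matching size for this graph: 3.

This is NOT maximum - can be improved to size 3.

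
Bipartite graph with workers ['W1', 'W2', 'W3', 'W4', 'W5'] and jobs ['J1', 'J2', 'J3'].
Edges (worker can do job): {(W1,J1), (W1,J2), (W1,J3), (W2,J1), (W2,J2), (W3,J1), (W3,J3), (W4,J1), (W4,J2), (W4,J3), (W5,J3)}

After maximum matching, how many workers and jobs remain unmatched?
Unmatched: 2 workers, 0 jobs

Maximum matching size: 3
Workers: 5 total, 3 matched, 2 unmatched
Jobs: 3 total, 3 matched, 0 unmatched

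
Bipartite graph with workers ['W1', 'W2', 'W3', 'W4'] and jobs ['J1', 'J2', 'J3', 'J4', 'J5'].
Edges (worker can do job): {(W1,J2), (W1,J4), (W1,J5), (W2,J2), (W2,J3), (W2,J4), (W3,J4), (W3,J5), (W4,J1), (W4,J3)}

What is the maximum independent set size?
Maximum independent set = 5

By König's theorem:
- Min vertex cover = Max matching = 4
- Max independent set = Total vertices - Min vertex cover
- Max independent set = 9 - 4 = 5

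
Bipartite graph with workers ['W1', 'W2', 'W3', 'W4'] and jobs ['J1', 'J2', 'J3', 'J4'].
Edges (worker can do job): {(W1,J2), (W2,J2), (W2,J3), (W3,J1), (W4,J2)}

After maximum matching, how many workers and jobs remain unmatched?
Unmatched: 1 workers, 1 jobs

Maximum matching size: 3
Workers: 4 total, 3 matched, 1 unmatched
Jobs: 4 total, 3 matched, 1 unmatched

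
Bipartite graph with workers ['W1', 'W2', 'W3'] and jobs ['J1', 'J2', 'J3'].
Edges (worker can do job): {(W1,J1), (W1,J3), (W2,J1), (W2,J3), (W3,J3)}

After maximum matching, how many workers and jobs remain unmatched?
Unmatched: 1 workers, 1 jobs

Maximum matching size: 2
Workers: 3 total, 2 matched, 1 unmatched
Jobs: 3 total, 2 matched, 1 unmatched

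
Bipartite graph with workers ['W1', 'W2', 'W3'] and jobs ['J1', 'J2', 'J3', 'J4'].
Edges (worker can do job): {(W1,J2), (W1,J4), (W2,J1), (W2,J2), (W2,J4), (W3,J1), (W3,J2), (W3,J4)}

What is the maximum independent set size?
Maximum independent set = 4

By König's theorem:
- Min vertex cover = Max matching = 3
- Max independent set = Total vertices - Min vertex cover
- Max independent set = 7 - 3 = 4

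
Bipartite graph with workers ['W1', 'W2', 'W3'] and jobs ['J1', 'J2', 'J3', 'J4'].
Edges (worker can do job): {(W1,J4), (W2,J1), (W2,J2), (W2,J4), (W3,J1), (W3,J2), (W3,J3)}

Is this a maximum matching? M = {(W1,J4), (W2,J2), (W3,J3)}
Yes, size 3 is maximum

Proposed matching has size 3.
Maximum matching size for this graph: 3.

This is a maximum matching.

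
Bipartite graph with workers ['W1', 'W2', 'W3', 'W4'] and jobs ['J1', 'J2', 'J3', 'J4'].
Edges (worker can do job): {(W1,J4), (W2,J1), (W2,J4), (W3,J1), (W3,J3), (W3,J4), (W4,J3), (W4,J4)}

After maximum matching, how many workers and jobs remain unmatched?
Unmatched: 1 workers, 1 jobs

Maximum matching size: 3
Workers: 4 total, 3 matched, 1 unmatched
Jobs: 4 total, 3 matched, 1 unmatched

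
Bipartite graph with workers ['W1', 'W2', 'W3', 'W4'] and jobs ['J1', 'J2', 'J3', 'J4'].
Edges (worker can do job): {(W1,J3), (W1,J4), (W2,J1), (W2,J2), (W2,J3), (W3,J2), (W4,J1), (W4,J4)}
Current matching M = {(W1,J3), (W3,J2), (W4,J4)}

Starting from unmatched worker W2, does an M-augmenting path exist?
Yes: W2 → J3 → W1 → J4 → W4 → J1

An M-augmenting path alternates non-matching / matching edges, starting and ending at unmatched vertices.
Path: W2 → J3 → W1 → J4 → W4 → J1
(J1 is unmatched in M, so the path is augmenting.)
Flipping edges along this path would increase |M| from 3 to 4.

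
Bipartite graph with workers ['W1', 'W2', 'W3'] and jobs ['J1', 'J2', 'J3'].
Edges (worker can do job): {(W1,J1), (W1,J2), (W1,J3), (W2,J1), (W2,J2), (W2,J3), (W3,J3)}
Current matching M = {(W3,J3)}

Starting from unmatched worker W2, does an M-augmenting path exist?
Yes: W2 → J1

An M-augmenting path alternates non-matching / matching edges, starting and ending at unmatched vertices.
Path: W2 → J1
(J1 is unmatched in M, so the path is augmenting.)
Flipping edges along this path would increase |M| from 1 to 2.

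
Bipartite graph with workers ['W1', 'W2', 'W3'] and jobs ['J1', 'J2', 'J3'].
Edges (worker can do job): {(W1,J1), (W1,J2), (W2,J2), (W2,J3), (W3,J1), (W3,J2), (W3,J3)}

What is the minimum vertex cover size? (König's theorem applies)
Minimum vertex cover size = 3

By König's theorem: in bipartite graphs,
min vertex cover = max matching = 3

Maximum matching has size 3, so minimum vertex cover also has size 3.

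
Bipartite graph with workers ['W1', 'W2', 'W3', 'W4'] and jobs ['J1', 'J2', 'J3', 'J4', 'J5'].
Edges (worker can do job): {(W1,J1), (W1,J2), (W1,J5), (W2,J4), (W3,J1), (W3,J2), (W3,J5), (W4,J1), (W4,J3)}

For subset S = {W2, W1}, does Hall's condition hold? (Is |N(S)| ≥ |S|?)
Yes: |N(S)| = 4, |S| = 2

Subset S = {W2, W1}
Neighbors N(S) = {J1, J2, J4, J5}

|N(S)| = 4, |S| = 2
Hall's condition: |N(S)| ≥ |S| is satisfied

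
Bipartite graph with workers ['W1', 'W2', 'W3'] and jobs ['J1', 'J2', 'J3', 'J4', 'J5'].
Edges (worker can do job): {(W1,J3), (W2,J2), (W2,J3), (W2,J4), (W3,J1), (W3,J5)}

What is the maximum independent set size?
Maximum independent set = 5

By König's theorem:
- Min vertex cover = Max matching = 3
- Max independent set = Total vertices - Min vertex cover
- Max independent set = 8 - 3 = 5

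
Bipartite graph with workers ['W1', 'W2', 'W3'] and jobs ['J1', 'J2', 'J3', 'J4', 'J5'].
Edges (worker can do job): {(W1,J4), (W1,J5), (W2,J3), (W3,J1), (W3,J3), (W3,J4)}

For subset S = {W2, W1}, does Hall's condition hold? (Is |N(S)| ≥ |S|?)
Yes: |N(S)| = 3, |S| = 2

Subset S = {W2, W1}
Neighbors N(S) = {J3, J4, J5}

|N(S)| = 3, |S| = 2
Hall's condition: |N(S)| ≥ |S| is satisfied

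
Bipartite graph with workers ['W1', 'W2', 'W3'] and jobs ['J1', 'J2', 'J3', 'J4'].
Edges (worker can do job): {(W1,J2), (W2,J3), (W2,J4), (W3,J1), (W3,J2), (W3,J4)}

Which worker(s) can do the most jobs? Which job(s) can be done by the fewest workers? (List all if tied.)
Most versatile: W3 (3 jobs); Least covered: J1, J3 (1 workers)

Worker degrees (jobs they can do): W1:1, W2:2, W3:3
Job degrees (workers who can do it): J1:1, J2:2, J3:1, J4:2

Maximum worker degree is 3, achieved by: W3
Minimum job degree is 1, achieved by: J1, J3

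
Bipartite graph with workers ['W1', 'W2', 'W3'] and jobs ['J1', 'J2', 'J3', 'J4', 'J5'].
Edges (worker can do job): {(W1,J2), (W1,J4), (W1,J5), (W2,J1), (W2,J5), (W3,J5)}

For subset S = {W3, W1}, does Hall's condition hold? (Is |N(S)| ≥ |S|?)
Yes: |N(S)| = 3, |S| = 2

Subset S = {W3, W1}
Neighbors N(S) = {J2, J4, J5}

|N(S)| = 3, |S| = 2
Hall's condition: |N(S)| ≥ |S| is satisfied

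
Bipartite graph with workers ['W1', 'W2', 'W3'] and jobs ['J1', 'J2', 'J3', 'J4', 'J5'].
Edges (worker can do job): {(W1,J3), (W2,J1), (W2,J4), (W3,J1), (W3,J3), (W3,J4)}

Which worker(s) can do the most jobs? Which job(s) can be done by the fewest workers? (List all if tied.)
Most versatile: W3 (3 jobs); Least covered: J2, J5 (0 workers)

Worker degrees (jobs they can do): W1:1, W2:2, W3:3
Job degrees (workers who can do it): J1:2, J2:0, J3:2, J4:2, J5:0

Maximum worker degree is 3, achieved by: W3
Minimum job degree is 0, achieved by: J2, J5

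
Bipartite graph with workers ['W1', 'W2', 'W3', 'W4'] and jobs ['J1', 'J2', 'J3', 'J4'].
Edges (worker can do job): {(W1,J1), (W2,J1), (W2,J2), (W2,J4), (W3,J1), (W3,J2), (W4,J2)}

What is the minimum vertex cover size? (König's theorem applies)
Minimum vertex cover size = 3

By König's theorem: in bipartite graphs,
min vertex cover = max matching = 3

Maximum matching has size 3, so minimum vertex cover also has size 3.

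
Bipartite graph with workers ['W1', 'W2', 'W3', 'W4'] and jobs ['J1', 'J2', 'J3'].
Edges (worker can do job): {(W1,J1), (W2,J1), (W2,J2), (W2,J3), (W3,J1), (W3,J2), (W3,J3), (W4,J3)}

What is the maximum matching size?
Maximum matching size = 3

Maximum matching: {(W2,J2), (W3,J1), (W4,J3)}
Size: 3

This assigns 3 workers to 3 distinct jobs.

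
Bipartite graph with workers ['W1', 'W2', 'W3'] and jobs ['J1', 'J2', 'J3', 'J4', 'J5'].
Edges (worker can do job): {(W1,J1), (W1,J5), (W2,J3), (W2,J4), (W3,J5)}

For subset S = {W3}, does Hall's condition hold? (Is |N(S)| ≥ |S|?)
Yes: |N(S)| = 1, |S| = 1

Subset S = {W3}
Neighbors N(S) = {J5}

|N(S)| = 1, |S| = 1
Hall's condition: |N(S)| ≥ |S| is satisfied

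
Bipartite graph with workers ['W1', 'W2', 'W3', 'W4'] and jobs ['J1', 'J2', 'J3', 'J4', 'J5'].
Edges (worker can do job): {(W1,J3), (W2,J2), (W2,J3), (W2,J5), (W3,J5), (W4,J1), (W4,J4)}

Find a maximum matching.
Matching: {(W1,J3), (W2,J2), (W3,J5), (W4,J1)}

Maximum matching (size 4):
  W1 → J3
  W2 → J2
  W3 → J5
  W4 → J1

Each worker is assigned to at most one job, and each job to at most one worker.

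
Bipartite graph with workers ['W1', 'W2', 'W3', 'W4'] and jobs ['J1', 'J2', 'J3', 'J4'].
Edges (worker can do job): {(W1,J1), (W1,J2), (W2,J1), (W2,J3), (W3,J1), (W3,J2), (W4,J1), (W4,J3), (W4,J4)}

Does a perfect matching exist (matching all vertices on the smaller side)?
Yes, perfect matching exists (size 4)

Perfect matching: {(W1,J2), (W2,J3), (W3,J1), (W4,J4)}
All 4 vertices on the smaller side are matched.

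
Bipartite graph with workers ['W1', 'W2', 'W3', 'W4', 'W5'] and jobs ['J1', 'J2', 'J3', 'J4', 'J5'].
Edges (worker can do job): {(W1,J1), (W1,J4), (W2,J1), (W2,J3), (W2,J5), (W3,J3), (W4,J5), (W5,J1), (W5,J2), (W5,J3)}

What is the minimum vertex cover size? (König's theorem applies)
Minimum vertex cover size = 5

By König's theorem: in bipartite graphs,
min vertex cover = max matching = 5

Maximum matching has size 5, so minimum vertex cover also has size 5.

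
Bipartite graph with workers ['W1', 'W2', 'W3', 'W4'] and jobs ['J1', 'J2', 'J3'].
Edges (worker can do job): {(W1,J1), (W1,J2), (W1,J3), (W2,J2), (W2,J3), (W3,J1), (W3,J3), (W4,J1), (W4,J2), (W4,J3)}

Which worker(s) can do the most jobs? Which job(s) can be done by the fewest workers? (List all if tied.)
Most versatile: W1, W4 (3 jobs); Least covered: J1, J2 (3 workers)

Worker degrees (jobs they can do): W1:3, W2:2, W3:2, W4:3
Job degrees (workers who can do it): J1:3, J2:3, J3:4

Maximum worker degree is 3, achieved by: W1, W4
Minimum job degree is 3, achieved by: J1, J2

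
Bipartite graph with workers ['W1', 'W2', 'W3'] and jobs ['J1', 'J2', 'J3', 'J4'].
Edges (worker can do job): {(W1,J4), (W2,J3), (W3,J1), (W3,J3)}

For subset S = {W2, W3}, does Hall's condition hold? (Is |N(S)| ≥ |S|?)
Yes: |N(S)| = 2, |S| = 2

Subset S = {W2, W3}
Neighbors N(S) = {J1, J3}

|N(S)| = 2, |S| = 2
Hall's condition: |N(S)| ≥ |S| is satisfied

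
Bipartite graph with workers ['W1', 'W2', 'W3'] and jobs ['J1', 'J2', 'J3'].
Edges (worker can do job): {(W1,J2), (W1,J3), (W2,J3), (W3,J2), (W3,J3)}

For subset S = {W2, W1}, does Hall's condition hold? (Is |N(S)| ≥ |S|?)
Yes: |N(S)| = 2, |S| = 2

Subset S = {W2, W1}
Neighbors N(S) = {J2, J3}

|N(S)| = 2, |S| = 2
Hall's condition: |N(S)| ≥ |S| is satisfied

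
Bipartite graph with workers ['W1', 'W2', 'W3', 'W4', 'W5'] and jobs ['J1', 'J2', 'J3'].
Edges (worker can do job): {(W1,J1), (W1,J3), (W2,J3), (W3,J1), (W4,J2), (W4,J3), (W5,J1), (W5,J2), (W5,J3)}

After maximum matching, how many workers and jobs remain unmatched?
Unmatched: 2 workers, 0 jobs

Maximum matching size: 3
Workers: 5 total, 3 matched, 2 unmatched
Jobs: 3 total, 3 matched, 0 unmatched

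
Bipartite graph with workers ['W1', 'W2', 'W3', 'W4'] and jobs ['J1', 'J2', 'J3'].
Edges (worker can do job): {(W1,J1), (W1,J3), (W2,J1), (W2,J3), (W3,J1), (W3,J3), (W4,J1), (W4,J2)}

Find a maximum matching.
Matching: {(W1,J3), (W3,J1), (W4,J2)}

Maximum matching (size 3):
  W1 → J3
  W3 → J1
  W4 → J2

Each worker is assigned to at most one job, and each job to at most one worker.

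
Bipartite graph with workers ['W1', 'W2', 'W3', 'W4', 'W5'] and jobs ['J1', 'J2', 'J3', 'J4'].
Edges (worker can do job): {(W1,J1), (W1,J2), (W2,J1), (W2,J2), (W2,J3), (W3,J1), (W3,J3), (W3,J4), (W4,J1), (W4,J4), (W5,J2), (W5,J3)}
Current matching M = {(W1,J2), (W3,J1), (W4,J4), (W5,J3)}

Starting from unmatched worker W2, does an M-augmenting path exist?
No augmenting path from W2

Alternating search from W2 reaches jobs: {J1, J2, J3, J4}.
Every reachable job is already matched in M, and following those matched edges back to workers exposes no further unvisited jobs.
No M-augmenting path from W2 exists.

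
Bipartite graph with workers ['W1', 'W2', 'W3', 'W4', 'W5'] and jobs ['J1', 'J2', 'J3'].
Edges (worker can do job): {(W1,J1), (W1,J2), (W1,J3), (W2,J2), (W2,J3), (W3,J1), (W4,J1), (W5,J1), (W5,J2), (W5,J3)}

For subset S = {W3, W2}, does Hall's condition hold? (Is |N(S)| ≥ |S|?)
Yes: |N(S)| = 3, |S| = 2

Subset S = {W3, W2}
Neighbors N(S) = {J1, J2, J3}

|N(S)| = 3, |S| = 2
Hall's condition: |N(S)| ≥ |S| is satisfied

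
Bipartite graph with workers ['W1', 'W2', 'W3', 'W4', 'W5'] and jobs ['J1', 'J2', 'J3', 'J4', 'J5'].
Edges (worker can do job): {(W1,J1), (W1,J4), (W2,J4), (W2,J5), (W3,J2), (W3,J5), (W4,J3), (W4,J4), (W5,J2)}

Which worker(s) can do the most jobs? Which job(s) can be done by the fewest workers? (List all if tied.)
Most versatile: W1, W2, W3, W4 (2 jobs); Least covered: J1, J3 (1 workers)

Worker degrees (jobs they can do): W1:2, W2:2, W3:2, W4:2, W5:1
Job degrees (workers who can do it): J1:1, J2:2, J3:1, J4:3, J5:2

Maximum worker degree is 2, achieved by: W1, W2, W3, W4
Minimum job degree is 1, achieved by: J1, J3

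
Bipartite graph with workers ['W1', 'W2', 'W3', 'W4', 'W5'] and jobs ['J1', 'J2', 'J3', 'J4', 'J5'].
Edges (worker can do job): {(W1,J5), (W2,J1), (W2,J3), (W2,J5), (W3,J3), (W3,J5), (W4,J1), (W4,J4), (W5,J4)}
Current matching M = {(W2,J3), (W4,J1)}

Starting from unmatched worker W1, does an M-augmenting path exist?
Yes: W1 → J5

An M-augmenting path alternates non-matching / matching edges, starting and ending at unmatched vertices.
Path: W1 → J5
(J5 is unmatched in M, so the path is augmenting.)
Flipping edges along this path would increase |M| from 2 to 3.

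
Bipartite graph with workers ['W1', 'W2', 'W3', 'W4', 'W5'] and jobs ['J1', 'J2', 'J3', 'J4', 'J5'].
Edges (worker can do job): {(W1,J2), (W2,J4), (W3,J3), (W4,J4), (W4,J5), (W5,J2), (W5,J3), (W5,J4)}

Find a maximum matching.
Matching: {(W2,J4), (W3,J3), (W4,J5), (W5,J2)}

Maximum matching (size 4):
  W2 → J4
  W3 → J3
  W4 → J5
  W5 → J2

Each worker is assigned to at most one job, and each job to at most one worker.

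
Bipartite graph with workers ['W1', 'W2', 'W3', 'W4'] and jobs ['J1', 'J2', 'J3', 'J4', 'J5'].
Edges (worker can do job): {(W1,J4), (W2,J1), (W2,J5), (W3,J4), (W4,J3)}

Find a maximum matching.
Matching: {(W2,J5), (W3,J4), (W4,J3)}

Maximum matching (size 3):
  W2 → J5
  W3 → J4
  W4 → J3

Each worker is assigned to at most one job, and each job to at most one worker.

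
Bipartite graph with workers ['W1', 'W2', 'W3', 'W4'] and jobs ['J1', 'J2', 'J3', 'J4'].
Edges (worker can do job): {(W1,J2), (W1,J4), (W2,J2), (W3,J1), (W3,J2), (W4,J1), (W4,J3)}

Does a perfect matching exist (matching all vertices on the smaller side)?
Yes, perfect matching exists (size 4)

Perfect matching: {(W1,J4), (W2,J2), (W3,J1), (W4,J3)}
All 4 vertices on the smaller side are matched.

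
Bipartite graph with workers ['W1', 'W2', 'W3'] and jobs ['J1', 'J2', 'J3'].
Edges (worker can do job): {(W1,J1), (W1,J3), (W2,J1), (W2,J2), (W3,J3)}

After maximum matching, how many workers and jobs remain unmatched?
Unmatched: 0 workers, 0 jobs

Maximum matching size: 3
Workers: 3 total, 3 matched, 0 unmatched
Jobs: 3 total, 3 matched, 0 unmatched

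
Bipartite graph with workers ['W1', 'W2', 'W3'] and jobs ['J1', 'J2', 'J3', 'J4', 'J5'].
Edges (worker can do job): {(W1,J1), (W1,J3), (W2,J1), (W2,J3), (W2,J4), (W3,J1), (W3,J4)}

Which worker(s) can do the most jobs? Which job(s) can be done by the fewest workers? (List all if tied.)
Most versatile: W2 (3 jobs); Least covered: J2, J5 (0 workers)

Worker degrees (jobs they can do): W1:2, W2:3, W3:2
Job degrees (workers who can do it): J1:3, J2:0, J3:2, J4:2, J5:0

Maximum worker degree is 3, achieved by: W2
Minimum job degree is 0, achieved by: J2, J5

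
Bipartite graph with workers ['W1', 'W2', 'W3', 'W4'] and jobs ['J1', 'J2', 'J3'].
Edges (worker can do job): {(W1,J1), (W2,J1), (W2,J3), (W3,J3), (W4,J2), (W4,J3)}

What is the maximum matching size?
Maximum matching size = 3

Maximum matching: {(W1,J1), (W3,J3), (W4,J2)}
Size: 3

This assigns 3 workers to 3 distinct jobs.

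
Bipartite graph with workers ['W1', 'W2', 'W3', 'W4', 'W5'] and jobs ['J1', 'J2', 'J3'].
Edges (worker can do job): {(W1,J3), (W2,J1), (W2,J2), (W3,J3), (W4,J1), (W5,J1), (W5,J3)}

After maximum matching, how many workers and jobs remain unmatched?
Unmatched: 2 workers, 0 jobs

Maximum matching size: 3
Workers: 5 total, 3 matched, 2 unmatched
Jobs: 3 total, 3 matched, 0 unmatched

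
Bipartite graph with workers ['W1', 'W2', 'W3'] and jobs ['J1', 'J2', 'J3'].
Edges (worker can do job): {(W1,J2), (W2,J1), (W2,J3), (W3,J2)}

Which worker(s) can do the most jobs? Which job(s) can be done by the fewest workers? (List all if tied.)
Most versatile: W2 (2 jobs); Least covered: J1, J3 (1 workers)

Worker degrees (jobs they can do): W1:1, W2:2, W3:1
Job degrees (workers who can do it): J1:1, J2:2, J3:1

Maximum worker degree is 2, achieved by: W2
Minimum job degree is 1, achieved by: J1, J3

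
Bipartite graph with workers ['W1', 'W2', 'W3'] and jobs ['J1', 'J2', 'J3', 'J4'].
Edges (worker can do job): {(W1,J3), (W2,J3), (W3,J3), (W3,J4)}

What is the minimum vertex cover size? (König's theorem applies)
Minimum vertex cover size = 2

By König's theorem: in bipartite graphs,
min vertex cover = max matching = 2

Maximum matching has size 2, so minimum vertex cover also has size 2.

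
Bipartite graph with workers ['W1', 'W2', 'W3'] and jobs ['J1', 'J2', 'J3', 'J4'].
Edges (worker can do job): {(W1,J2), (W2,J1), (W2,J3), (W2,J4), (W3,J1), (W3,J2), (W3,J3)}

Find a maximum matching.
Matching: {(W1,J2), (W2,J1), (W3,J3)}

Maximum matching (size 3):
  W1 → J2
  W2 → J1
  W3 → J3

Each worker is assigned to at most one job, and each job to at most one worker.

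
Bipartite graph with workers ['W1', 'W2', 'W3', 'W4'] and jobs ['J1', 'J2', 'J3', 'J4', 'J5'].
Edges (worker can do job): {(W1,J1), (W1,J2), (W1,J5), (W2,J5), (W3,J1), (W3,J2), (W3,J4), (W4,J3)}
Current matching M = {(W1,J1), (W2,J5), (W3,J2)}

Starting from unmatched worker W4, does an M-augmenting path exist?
Yes: W4 → J3

An M-augmenting path alternates non-matching / matching edges, starting and ending at unmatched vertices.
Path: W4 → J3
(J3 is unmatched in M, so the path is augmenting.)
Flipping edges along this path would increase |M| from 3 to 4.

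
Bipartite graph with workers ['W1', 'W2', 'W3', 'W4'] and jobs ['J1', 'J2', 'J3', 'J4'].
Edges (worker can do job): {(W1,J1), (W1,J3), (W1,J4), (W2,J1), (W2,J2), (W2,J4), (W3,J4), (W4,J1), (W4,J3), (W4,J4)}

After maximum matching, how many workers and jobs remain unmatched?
Unmatched: 0 workers, 0 jobs

Maximum matching size: 4
Workers: 4 total, 4 matched, 0 unmatched
Jobs: 4 total, 4 matched, 0 unmatched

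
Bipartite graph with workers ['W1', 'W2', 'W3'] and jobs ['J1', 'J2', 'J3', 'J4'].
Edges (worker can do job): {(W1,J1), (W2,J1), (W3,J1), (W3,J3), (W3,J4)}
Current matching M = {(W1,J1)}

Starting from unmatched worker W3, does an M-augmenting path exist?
Yes: W3 → J3

An M-augmenting path alternates non-matching / matching edges, starting and ending at unmatched vertices.
Path: W3 → J3
(J3 is unmatched in M, so the path is augmenting.)
Flipping edges along this path would increase |M| from 1 to 2.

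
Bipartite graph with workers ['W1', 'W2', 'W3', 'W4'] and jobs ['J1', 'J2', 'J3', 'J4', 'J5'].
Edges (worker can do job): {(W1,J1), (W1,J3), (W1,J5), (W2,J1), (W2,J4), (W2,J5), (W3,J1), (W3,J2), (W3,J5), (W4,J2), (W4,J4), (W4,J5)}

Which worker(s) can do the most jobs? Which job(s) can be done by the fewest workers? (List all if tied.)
Most versatile: W1, W2, W3, W4 (3 jobs); Least covered: J3 (1 workers)

Worker degrees (jobs they can do): W1:3, W2:3, W3:3, W4:3
Job degrees (workers who can do it): J1:3, J2:2, J3:1, J4:2, J5:4

Maximum worker degree is 3, achieved by: W1, W2, W3, W4
Minimum job degree is 1, achieved by: J3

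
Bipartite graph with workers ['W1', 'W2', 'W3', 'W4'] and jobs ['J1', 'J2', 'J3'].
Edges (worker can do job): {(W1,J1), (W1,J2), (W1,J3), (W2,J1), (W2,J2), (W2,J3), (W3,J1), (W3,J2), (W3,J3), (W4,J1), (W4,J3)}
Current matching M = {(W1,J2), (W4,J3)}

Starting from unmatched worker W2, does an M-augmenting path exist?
Yes: W2 → J3 → W4 → J1

An M-augmenting path alternates non-matching / matching edges, starting and ending at unmatched vertices.
Path: W2 → J3 → W4 → J1
(J1 is unmatched in M, so the path is augmenting.)
Flipping edges along this path would increase |M| from 2 to 3.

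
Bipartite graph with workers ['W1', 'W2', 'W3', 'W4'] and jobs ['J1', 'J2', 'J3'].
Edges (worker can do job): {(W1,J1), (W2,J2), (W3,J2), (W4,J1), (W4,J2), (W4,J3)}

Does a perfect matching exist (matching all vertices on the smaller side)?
Yes, perfect matching exists (size 3)

Perfect matching: {(W1,J1), (W3,J2), (W4,J3)}
All 3 vertices on the smaller side are matched.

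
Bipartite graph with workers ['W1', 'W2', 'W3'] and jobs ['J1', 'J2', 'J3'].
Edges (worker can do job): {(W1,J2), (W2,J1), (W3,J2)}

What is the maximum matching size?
Maximum matching size = 2

Maximum matching: {(W2,J1), (W3,J2)}
Size: 2

This assigns 2 workers to 2 distinct jobs.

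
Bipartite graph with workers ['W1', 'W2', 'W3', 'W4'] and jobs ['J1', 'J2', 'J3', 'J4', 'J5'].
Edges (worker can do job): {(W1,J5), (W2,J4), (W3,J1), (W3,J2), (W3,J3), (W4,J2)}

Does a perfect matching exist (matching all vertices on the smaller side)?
Yes, perfect matching exists (size 4)

Perfect matching: {(W1,J5), (W2,J4), (W3,J3), (W4,J2)}
All 4 vertices on the smaller side are matched.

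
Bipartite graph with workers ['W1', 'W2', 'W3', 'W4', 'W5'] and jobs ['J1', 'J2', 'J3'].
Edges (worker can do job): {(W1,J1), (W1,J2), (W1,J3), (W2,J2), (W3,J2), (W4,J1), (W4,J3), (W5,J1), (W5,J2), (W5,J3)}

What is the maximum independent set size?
Maximum independent set = 5

By König's theorem:
- Min vertex cover = Max matching = 3
- Max independent set = Total vertices - Min vertex cover
- Max independent set = 8 - 3 = 5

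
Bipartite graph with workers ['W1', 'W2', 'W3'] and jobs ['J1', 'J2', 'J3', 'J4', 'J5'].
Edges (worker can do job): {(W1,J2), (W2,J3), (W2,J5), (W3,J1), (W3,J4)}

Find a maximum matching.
Matching: {(W1,J2), (W2,J5), (W3,J4)}

Maximum matching (size 3):
  W1 → J2
  W2 → J5
  W3 → J4

Each worker is assigned to at most one job, and each job to at most one worker.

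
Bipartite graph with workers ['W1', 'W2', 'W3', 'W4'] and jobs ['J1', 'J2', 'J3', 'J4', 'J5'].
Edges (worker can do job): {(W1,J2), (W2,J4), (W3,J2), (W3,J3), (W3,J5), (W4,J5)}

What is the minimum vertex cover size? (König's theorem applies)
Minimum vertex cover size = 4

By König's theorem: in bipartite graphs,
min vertex cover = max matching = 4

Maximum matching has size 4, so minimum vertex cover also has size 4.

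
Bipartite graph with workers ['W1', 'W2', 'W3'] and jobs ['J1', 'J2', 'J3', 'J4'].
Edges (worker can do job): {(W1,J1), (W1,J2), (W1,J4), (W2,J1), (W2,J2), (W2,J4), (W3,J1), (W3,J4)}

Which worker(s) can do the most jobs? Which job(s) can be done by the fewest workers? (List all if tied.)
Most versatile: W1, W2 (3 jobs); Least covered: J3 (0 workers)

Worker degrees (jobs they can do): W1:3, W2:3, W3:2
Job degrees (workers who can do it): J1:3, J2:2, J3:0, J4:3

Maximum worker degree is 3, achieved by: W1, W2
Minimum job degree is 0, achieved by: J3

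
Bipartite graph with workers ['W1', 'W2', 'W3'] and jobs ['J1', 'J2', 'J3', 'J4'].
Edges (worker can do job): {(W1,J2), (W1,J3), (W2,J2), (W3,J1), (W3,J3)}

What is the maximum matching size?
Maximum matching size = 3

Maximum matching: {(W1,J3), (W2,J2), (W3,J1)}
Size: 3

This assigns 3 workers to 3 distinct jobs.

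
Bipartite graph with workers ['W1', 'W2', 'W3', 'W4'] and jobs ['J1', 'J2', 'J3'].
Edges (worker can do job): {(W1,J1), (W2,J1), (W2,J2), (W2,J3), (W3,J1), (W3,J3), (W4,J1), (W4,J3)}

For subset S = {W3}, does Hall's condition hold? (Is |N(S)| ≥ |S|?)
Yes: |N(S)| = 2, |S| = 1

Subset S = {W3}
Neighbors N(S) = {J1, J3}

|N(S)| = 2, |S| = 1
Hall's condition: |N(S)| ≥ |S| is satisfied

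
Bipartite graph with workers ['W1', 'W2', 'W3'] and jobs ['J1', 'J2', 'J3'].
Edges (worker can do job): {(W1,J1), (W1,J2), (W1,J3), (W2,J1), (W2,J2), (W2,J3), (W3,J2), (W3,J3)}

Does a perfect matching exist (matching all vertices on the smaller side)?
Yes, perfect matching exists (size 3)

Perfect matching: {(W1,J3), (W2,J1), (W3,J2)}
All 3 vertices on the smaller side are matched.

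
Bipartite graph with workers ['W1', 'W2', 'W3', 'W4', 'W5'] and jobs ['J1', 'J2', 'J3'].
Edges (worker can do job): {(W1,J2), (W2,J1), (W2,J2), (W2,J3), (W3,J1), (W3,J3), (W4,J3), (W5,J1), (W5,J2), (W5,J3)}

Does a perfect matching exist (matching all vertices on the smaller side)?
Yes, perfect matching exists (size 3)

Perfect matching: {(W1,J2), (W3,J1), (W5,J3)}
All 3 vertices on the smaller side are matched.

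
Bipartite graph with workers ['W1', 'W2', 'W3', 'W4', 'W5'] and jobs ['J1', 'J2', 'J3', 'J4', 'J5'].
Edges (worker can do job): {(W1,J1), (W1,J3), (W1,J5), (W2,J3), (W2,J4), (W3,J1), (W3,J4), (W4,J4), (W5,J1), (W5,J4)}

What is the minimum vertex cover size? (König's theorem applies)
Minimum vertex cover size = 4

By König's theorem: in bipartite graphs,
min vertex cover = max matching = 4

Maximum matching has size 4, so minimum vertex cover also has size 4.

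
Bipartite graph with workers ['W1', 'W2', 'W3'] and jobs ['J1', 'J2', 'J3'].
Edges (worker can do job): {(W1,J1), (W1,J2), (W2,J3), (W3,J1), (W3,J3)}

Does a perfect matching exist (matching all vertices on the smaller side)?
Yes, perfect matching exists (size 3)

Perfect matching: {(W1,J2), (W2,J3), (W3,J1)}
All 3 vertices on the smaller side are matched.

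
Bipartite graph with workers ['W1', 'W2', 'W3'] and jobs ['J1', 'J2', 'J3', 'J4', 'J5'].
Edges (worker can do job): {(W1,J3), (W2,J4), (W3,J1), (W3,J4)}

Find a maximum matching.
Matching: {(W1,J3), (W2,J4), (W3,J1)}

Maximum matching (size 3):
  W1 → J3
  W2 → J4
  W3 → J1

Each worker is assigned to at most one job, and each job to at most one worker.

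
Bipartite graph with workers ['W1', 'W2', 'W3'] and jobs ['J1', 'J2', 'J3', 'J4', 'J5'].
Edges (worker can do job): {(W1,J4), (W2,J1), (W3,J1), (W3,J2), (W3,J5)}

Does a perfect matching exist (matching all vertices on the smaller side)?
Yes, perfect matching exists (size 3)

Perfect matching: {(W1,J4), (W2,J1), (W3,J5)}
All 3 vertices on the smaller side are matched.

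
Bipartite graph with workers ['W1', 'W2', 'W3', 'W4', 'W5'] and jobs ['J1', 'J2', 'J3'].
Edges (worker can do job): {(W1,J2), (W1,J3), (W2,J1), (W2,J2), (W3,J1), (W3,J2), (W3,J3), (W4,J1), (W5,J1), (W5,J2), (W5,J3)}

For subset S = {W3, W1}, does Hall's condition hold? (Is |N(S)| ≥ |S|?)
Yes: |N(S)| = 3, |S| = 2

Subset S = {W3, W1}
Neighbors N(S) = {J1, J2, J3}

|N(S)| = 3, |S| = 2
Hall's condition: |N(S)| ≥ |S| is satisfied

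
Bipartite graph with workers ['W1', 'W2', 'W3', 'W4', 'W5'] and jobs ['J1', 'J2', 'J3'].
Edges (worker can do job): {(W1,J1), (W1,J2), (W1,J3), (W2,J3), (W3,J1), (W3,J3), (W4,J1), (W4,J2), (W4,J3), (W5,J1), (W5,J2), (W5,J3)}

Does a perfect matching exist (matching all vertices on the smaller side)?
Yes, perfect matching exists (size 3)

Perfect matching: {(W3,J3), (W4,J1), (W5,J2)}
All 3 vertices on the smaller side are matched.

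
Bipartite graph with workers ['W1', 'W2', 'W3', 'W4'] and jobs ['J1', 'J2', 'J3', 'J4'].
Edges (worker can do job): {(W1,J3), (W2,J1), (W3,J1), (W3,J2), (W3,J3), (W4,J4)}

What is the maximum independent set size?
Maximum independent set = 4

By König's theorem:
- Min vertex cover = Max matching = 4
- Max independent set = Total vertices - Min vertex cover
- Max independent set = 8 - 4 = 4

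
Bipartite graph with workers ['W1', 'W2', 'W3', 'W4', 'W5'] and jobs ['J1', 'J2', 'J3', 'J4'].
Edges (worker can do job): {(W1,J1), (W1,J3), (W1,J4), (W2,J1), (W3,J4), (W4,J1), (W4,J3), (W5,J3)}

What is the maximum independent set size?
Maximum independent set = 6

By König's theorem:
- Min vertex cover = Max matching = 3
- Max independent set = Total vertices - Min vertex cover
- Max independent set = 9 - 3 = 6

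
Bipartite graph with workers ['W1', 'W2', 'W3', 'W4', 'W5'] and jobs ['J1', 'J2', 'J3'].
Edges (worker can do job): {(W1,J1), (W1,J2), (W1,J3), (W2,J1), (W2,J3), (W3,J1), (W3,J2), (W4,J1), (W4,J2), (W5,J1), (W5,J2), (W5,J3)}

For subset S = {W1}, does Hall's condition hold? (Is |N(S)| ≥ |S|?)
Yes: |N(S)| = 3, |S| = 1

Subset S = {W1}
Neighbors N(S) = {J1, J2, J3}

|N(S)| = 3, |S| = 1
Hall's condition: |N(S)| ≥ |S| is satisfied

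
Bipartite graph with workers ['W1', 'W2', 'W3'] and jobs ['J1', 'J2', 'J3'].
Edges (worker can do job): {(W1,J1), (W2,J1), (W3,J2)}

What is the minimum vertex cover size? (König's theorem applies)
Minimum vertex cover size = 2

By König's theorem: in bipartite graphs,
min vertex cover = max matching = 2

Maximum matching has size 2, so minimum vertex cover also has size 2.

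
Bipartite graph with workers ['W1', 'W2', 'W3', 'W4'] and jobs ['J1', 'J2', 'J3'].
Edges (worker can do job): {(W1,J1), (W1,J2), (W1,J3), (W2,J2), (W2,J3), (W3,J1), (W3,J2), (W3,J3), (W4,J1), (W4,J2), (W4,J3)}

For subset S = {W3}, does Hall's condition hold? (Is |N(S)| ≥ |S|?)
Yes: |N(S)| = 3, |S| = 1

Subset S = {W3}
Neighbors N(S) = {J1, J2, J3}

|N(S)| = 3, |S| = 1
Hall's condition: |N(S)| ≥ |S| is satisfied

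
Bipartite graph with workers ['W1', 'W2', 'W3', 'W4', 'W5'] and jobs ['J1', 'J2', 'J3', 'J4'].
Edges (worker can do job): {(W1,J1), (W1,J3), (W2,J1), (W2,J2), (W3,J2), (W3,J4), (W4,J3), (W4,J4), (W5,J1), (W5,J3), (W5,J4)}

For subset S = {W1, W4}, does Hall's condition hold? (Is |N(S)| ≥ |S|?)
Yes: |N(S)| = 3, |S| = 2

Subset S = {W1, W4}
Neighbors N(S) = {J1, J3, J4}

|N(S)| = 3, |S| = 2
Hall's condition: |N(S)| ≥ |S| is satisfied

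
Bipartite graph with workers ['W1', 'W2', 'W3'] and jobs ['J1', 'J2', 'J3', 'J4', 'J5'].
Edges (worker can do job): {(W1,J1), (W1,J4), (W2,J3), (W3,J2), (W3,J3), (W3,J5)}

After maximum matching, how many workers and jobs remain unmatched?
Unmatched: 0 workers, 2 jobs

Maximum matching size: 3
Workers: 3 total, 3 matched, 0 unmatched
Jobs: 5 total, 3 matched, 2 unmatched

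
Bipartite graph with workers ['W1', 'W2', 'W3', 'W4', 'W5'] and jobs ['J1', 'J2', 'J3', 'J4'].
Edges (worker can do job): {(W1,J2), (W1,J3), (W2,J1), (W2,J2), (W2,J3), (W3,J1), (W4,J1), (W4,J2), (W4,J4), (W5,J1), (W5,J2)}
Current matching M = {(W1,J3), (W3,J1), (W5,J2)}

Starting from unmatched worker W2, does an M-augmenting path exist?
No augmenting path from W2

Alternating search from W2 reaches jobs: {J1, J2, J3}.
Every reachable job is already matched in M, and following those matched edges back to workers exposes no further unvisited jobs.
No M-augmenting path from W2 exists.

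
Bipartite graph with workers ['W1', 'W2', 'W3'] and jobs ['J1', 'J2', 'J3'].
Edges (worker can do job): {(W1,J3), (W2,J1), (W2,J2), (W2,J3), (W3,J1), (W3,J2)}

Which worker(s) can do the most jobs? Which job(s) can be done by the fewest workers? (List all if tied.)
Most versatile: W2 (3 jobs); Least covered: J1, J2, J3 (2 workers)

Worker degrees (jobs they can do): W1:1, W2:3, W3:2
Job degrees (workers who can do it): J1:2, J2:2, J3:2

Maximum worker degree is 3, achieved by: W2
Minimum job degree is 2, achieved by: J1, J2, J3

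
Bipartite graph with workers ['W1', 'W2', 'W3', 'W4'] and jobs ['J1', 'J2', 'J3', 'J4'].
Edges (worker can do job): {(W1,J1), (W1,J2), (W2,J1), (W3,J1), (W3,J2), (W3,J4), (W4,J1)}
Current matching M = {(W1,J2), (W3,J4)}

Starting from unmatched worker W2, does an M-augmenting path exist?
Yes: W2 → J1

An M-augmenting path alternates non-matching / matching edges, starting and ending at unmatched vertices.
Path: W2 → J1
(J1 is unmatched in M, so the path is augmenting.)
Flipping edges along this path would increase |M| from 2 to 3.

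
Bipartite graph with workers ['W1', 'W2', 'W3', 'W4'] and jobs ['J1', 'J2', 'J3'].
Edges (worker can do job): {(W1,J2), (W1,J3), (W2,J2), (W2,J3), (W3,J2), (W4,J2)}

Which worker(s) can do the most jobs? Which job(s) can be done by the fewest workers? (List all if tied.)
Most versatile: W1, W2 (2 jobs); Least covered: J1 (0 workers)

Worker degrees (jobs they can do): W1:2, W2:2, W3:1, W4:1
Job degrees (workers who can do it): J1:0, J2:4, J3:2

Maximum worker degree is 2, achieved by: W1, W2
Minimum job degree is 0, achieved by: J1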